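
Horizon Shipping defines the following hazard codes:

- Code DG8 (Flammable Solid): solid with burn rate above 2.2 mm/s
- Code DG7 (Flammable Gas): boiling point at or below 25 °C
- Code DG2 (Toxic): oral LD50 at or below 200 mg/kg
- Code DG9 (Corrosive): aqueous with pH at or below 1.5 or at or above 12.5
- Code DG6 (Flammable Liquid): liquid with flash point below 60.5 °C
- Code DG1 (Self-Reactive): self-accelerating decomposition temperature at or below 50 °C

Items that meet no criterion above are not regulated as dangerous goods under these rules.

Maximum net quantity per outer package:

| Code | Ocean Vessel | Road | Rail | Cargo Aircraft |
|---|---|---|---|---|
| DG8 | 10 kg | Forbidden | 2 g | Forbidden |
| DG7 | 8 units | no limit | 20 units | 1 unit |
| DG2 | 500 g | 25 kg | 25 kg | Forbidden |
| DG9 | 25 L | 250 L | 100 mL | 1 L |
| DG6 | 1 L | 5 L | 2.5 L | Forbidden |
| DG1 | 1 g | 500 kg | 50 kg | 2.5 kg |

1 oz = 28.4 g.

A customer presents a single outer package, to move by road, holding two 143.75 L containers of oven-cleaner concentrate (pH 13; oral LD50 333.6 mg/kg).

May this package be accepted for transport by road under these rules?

Oven-cleaner concentrate: pH 13 ≥ 12.5 → Code DG9 (Corrosive).
Code DG9 quantity: two 143.75 L containers = 287.5 L.
287.5 L exceeds the road limit of 250 L for Code DG9.

No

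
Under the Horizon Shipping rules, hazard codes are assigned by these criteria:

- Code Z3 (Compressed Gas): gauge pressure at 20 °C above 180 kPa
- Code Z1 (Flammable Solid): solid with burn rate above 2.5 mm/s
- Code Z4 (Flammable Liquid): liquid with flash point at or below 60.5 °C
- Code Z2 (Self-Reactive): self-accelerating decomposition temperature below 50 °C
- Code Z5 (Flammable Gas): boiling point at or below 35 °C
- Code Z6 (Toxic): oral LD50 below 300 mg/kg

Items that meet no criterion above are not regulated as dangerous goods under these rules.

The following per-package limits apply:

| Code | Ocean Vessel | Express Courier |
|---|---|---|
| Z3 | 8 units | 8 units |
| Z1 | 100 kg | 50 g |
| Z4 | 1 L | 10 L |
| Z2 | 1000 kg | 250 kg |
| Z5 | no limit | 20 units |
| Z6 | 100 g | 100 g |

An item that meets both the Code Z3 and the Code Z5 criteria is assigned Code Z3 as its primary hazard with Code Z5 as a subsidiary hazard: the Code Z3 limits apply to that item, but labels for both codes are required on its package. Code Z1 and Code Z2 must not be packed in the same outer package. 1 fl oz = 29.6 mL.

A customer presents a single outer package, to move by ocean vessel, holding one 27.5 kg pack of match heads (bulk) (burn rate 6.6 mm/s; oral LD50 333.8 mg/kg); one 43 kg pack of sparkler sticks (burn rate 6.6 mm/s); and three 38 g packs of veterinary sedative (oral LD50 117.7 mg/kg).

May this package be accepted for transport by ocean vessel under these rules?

No

The match heads (bulk) have burn rate 6.6 mm/s, which is > 2.5 mm/s, so they are Code Z1 (Flammable Solid).
Sparkler sticks: burn rate 6.6 mm/s > 2.5 mm/s → Code Z1 (Flammable Solid).
Oral LD50 117.7 mg/kg meets the Code Z6 criterion (Toxic), so the veterinary sedative is Code Z6.
Code Z1 net quantity: 27.5 kg + 43 kg = 70.5 kg.
70.5 kg is within the ocean vessel limit of 100 kg for Code Z1.
Code Z6 quantity: three 38 g packs = 114 g.
That exceeds the Code Z6 ocean vessel limit of 100 g.
The segregation rule (Code Z1 with Code Z2) does not apply to Code Z1 with Code Z6.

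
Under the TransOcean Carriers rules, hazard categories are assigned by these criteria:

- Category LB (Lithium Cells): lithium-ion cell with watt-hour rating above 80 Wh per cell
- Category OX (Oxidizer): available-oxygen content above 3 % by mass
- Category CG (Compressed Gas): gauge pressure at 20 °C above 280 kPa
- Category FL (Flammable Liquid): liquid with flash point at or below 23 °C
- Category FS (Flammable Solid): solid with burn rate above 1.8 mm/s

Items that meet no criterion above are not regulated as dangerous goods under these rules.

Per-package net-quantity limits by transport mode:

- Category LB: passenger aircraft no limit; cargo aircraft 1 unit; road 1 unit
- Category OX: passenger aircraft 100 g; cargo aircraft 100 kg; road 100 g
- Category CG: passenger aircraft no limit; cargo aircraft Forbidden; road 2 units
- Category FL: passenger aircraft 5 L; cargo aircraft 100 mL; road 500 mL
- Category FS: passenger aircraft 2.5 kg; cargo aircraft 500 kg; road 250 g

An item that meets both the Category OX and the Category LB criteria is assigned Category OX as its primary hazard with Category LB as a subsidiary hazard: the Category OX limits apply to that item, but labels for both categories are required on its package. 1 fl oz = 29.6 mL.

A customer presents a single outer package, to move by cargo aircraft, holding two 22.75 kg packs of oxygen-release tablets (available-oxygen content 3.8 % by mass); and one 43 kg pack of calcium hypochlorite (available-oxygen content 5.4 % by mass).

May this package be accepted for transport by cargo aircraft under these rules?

Oxygen-release tablets: available-oxygen content 3.8 % by mass > 3 % by mass → Category OX (Oxidizer).
The calcium hypochlorite has available-oxygen content 5.4 % by mass, which is > 3 % by mass, so it is Category OX (Oxidizer).
Category OX net quantity: (two 22.75 kg packs = 45.5 kg) + 43 kg = 88.5 kg.
88.5 kg ≤ 100 kg (cargo aircraft limit, Category OX) — within limit.

Yes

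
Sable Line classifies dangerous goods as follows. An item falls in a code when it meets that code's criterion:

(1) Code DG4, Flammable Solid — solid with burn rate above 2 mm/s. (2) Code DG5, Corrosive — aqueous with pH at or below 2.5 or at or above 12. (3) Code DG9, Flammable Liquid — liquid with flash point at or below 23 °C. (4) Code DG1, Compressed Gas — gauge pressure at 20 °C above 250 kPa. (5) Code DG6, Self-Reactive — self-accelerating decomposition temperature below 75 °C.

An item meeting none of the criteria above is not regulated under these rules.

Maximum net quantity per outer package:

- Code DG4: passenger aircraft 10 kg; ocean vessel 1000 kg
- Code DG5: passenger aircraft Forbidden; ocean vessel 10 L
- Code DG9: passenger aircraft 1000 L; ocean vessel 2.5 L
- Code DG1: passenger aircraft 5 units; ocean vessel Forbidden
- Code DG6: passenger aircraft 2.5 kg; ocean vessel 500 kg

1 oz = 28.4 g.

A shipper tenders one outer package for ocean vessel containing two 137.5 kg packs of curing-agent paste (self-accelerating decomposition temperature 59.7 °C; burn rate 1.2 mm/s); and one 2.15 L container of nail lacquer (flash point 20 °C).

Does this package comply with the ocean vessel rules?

Yes

Curing-agent paste: self-accelerating decomposition temperature 59.7 °C < 75 °C → Code DG6 (Self-Reactive).
Nail lacquer: flash point 20 °C ≤ 23 °C → Code DG9 (Flammable Liquid).
Code DG6 quantity: two 137.5 kg packs = 275 kg.
275 kg is within the ocean vessel limit of 500 kg for Code DG6.
Code DG9 quantity: 2.15 L.
That is within the Code DG9 ocean vessel limit of 2.5 L.
Every hazard code is within its ocean vessel limit and no segregation rule is violated.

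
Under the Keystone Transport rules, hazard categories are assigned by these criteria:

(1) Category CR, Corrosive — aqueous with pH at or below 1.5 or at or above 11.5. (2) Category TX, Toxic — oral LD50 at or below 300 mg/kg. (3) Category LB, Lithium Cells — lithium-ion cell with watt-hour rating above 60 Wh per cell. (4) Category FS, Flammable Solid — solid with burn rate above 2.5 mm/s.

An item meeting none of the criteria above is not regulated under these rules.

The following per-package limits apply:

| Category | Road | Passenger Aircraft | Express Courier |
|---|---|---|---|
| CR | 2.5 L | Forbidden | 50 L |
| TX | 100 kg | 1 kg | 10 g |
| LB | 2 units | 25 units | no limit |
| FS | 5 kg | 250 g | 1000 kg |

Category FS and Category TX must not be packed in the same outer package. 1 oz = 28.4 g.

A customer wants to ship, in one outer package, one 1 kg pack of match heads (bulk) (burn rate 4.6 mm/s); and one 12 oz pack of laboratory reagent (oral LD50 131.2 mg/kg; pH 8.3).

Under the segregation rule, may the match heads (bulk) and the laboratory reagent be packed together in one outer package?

No

Burn rate 4.6 mm/s meets the Category FS criterion (Flammable Solid), so the match heads (bulk) are Category FS.
The laboratory reagent has oral LD50 131.2 mg/kg, which is ≤ 300 mg/kg, so it is Category TX (Toxic).
Category FS and Category TX may not share an outer package.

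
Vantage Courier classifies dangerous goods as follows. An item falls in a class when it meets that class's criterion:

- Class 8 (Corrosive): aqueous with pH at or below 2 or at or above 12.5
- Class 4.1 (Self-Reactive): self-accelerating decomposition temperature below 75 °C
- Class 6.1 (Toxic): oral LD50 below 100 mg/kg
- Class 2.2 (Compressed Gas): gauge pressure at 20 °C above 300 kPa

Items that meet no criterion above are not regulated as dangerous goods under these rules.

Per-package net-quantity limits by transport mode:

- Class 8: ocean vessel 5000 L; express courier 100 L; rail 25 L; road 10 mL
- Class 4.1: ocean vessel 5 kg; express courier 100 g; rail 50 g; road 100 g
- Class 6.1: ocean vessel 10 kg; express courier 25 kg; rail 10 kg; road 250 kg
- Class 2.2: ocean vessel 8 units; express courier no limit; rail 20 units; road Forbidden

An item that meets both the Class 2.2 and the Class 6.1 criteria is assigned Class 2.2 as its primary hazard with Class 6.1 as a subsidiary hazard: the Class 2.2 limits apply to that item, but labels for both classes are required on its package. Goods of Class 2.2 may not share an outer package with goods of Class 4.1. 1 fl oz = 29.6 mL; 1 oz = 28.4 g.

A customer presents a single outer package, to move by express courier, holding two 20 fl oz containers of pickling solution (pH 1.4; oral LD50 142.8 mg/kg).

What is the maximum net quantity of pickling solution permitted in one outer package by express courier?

100 L

With pH 1.4 (≤ 2), the pickling solution falls in Class 8.
The express courier limit for Class 8 is 100 L.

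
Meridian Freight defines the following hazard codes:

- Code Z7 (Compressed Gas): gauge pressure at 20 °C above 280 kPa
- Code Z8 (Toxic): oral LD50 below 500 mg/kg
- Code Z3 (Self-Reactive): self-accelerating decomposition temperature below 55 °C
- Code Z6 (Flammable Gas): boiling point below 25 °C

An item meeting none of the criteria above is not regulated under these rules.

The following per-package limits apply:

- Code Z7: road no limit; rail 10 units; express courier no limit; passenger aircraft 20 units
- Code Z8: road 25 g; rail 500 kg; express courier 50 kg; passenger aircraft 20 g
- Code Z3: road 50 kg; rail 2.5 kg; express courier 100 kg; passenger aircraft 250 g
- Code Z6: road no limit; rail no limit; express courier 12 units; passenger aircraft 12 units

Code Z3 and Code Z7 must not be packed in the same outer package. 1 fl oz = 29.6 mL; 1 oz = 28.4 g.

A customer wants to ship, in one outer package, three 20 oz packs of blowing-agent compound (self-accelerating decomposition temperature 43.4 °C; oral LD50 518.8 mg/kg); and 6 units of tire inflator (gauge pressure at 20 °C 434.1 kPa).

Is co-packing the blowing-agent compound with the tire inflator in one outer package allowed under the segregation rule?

No

Blowing-agent compound: self-accelerating decomposition temperature 43.4 °C < 55 °C → Code Z3 (Self-Reactive).
Gauge pressure at 20 °C 434.1 kPa meets the Code Z7 criterion (Compressed Gas), so the tire inflator is Code Z7.
Code Z3 and Code Z7 may not share an outer package.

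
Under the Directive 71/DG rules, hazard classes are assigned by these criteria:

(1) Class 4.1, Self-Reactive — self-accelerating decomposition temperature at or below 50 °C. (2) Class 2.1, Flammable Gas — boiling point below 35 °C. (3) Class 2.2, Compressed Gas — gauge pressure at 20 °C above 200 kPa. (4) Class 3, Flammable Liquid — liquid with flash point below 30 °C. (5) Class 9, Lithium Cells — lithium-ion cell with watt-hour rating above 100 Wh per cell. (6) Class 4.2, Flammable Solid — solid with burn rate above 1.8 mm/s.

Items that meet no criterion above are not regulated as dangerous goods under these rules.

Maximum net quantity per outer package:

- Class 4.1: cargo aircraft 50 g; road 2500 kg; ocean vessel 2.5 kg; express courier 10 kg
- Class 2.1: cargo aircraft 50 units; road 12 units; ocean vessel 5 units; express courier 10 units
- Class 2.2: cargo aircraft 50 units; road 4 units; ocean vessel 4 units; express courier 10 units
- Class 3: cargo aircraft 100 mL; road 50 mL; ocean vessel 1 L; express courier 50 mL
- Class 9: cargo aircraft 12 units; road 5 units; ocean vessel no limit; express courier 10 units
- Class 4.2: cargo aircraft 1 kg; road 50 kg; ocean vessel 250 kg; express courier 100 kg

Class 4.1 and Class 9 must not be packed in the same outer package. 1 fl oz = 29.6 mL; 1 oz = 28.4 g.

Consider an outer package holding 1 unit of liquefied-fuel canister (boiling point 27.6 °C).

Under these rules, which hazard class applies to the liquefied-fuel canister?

The liquefied-fuel canister has boiling point 27.6 °C, which is < 35 °C, so it is Class 2.1 (Flammable Gas).

Class 2.1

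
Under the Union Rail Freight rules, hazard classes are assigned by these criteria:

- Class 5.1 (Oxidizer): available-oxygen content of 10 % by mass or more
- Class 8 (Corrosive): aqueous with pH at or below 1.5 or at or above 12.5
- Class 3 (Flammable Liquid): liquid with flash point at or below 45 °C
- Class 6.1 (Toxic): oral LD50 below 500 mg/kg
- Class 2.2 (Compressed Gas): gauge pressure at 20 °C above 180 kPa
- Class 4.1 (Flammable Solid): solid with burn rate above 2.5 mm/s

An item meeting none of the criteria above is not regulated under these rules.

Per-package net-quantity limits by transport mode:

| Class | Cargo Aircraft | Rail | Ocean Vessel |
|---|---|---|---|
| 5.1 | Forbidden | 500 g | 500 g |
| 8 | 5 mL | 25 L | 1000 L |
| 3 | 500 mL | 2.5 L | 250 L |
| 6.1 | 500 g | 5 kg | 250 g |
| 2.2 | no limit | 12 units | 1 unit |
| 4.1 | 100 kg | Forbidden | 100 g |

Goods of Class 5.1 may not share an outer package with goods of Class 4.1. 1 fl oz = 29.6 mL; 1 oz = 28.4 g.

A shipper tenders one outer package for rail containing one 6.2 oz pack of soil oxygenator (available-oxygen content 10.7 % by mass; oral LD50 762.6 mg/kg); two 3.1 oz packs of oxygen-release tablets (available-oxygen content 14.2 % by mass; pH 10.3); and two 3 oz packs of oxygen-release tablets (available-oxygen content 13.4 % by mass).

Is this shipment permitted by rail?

Available-oxygen content 10.7 % by mass meets the Class 5.1 criterion (Oxidizer), so the soil oxygenator is Class 5.1.
Available-oxygen content 14.2 % by mass meets the Class 5.1 criterion (Oxidizer), so the oxygen-release tablets are Class 5.1.
Oxygen-release tablets: available-oxygen content 13.4 % by mass ≥ 10 % by mass → Class 5.1 (Oxidizer).
Class 5.1 net quantity: (one 6.2 oz pack = 176.08 g) + (two 3.1 oz packs = 176.08 g) + (two 3 oz packs = 170.4 g) = 522.56 g.
That exceeds the Class 5.1 rail limit of 500 g.

No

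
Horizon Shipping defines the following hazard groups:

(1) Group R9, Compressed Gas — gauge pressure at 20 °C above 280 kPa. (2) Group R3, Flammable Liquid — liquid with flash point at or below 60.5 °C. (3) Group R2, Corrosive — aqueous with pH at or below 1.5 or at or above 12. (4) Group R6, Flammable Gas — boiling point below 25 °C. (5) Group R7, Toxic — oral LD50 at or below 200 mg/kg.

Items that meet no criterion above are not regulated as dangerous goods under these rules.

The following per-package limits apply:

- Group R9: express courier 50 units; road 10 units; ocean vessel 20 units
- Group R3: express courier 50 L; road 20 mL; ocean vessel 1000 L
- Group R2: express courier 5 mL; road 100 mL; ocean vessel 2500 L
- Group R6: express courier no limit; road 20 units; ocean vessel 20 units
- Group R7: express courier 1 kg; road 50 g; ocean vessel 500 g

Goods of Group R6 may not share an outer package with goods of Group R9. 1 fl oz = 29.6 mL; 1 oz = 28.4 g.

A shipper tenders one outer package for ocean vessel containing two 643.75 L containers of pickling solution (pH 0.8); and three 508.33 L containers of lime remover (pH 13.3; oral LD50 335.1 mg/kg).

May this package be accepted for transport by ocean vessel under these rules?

With pH 0.8 (≤ 1.5), the pickling solution falls in Group R2.
Lime remover: pH 13.3 ≥ 12 → Group R2 (Corrosive).
Total Group R2: (two 643.75 L containers = 1287.5 L) + (three 508.33 L containers = 1524.99 L) = 2812.49 L.
That exceeds the Group R2 ocean vessel limit of 2500 L.

No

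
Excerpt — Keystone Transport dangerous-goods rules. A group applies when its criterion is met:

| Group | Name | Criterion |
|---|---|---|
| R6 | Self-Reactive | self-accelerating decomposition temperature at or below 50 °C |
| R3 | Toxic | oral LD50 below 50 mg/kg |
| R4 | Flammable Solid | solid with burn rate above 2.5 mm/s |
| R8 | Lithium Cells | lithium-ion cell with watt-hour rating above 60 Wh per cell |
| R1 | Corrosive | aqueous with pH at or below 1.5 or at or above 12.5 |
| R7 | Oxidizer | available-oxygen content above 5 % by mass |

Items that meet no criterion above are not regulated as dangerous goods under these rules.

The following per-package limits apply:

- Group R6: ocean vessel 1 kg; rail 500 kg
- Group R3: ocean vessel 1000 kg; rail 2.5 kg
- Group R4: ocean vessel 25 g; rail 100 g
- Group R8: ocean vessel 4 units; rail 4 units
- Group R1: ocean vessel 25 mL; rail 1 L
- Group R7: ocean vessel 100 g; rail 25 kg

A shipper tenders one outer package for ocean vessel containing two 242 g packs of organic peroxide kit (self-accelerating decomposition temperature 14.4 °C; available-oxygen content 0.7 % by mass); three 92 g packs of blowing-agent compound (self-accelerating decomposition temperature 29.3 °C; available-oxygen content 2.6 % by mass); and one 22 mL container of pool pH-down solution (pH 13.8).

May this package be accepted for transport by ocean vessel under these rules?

The organic peroxide kit has self-accelerating decomposition temperature 14.4 °C, which is ≤ 50 °C, so it is Group R6 (Self-Reactive).
The blowing-agent compound has self-accelerating decomposition temperature 29.3 °C, which is ≤ 50 °C, so it is Group R6 (Self-Reactive).
Pool pH-down solution: pH 13.8 ≥ 12.5 → Group R1 (Corrosive).
Group R6 net quantity: (two 242 g packs = 484 g) + (three 92 g packs = 276 g) = 760 g.
That is within the Group R6 ocean vessel limit of 1 kg.
Group R1 quantity: 22 mL.
22 mL is within the ocean vessel limit of 25 mL for Group R1.
Every hazard group is within its ocean vessel limit and no segregation rule is violated.

Yes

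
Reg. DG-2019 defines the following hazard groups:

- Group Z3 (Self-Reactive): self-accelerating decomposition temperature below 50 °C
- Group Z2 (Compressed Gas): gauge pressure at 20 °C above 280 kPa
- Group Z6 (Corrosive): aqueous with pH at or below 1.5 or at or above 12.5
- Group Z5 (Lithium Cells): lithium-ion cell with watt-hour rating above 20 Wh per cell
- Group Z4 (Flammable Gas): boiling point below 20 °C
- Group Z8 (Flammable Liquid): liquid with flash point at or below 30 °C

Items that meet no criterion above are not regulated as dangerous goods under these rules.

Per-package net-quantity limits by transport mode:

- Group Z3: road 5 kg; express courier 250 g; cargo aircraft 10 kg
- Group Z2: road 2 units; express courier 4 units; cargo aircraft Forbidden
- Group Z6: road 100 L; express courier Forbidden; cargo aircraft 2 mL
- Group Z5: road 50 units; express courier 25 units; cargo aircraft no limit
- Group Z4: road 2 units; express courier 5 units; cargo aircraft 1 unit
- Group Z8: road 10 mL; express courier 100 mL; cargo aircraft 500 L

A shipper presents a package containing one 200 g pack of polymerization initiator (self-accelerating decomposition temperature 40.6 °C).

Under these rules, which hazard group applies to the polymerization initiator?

Group Z3

With self-accelerating decomposition temperature 40.6 °C (< 50 °C), the polymerization initiator falls in Group Z3.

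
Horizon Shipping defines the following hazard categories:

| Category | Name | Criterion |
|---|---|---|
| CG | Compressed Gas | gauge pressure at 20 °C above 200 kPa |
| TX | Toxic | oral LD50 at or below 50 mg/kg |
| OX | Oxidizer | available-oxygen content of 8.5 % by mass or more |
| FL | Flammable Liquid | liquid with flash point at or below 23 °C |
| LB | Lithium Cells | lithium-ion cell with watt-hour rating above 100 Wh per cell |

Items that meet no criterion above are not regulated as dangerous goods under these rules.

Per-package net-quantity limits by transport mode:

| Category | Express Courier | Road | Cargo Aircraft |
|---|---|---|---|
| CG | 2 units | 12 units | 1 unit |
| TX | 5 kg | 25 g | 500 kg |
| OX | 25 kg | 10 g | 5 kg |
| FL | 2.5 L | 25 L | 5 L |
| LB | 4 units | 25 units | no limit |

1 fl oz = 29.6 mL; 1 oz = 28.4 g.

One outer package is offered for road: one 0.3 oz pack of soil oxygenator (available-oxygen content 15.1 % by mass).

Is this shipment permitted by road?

Yes

With available-oxygen content 15.1 % by mass (≥ 8.5 % by mass), the soil oxygenator falls in Category OX.
Category OX quantity: one 0.3 oz pack = 8.52 g.
8.52 g ≤ 10 g (road limit, Category OX) — within limit.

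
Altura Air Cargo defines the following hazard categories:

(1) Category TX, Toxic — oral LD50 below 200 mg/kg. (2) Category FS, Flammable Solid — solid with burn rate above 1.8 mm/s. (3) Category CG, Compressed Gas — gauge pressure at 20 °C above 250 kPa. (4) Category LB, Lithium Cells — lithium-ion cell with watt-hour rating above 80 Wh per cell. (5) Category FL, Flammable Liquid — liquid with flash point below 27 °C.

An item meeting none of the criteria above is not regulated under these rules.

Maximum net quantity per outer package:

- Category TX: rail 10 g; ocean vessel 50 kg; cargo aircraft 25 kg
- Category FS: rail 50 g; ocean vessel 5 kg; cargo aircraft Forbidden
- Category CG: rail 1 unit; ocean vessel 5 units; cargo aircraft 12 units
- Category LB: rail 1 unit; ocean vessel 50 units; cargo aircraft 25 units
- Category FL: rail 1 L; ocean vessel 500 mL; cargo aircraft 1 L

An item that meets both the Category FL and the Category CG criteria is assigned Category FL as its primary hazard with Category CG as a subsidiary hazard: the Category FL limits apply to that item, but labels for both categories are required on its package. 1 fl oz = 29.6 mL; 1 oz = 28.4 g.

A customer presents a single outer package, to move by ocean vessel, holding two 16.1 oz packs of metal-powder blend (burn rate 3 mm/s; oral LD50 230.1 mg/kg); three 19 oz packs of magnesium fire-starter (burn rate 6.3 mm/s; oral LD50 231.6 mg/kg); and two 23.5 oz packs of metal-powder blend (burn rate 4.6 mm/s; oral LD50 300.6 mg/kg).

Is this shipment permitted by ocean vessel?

Yes

The metal-powder blend has burn rate 3 mm/s, which is > 1.8 mm/s, so it is Category FS (Flammable Solid).
The magnesium fire-starter has burn rate 6.3 mm/s, which is > 1.8 mm/s, so it is Category FS (Flammable Solid).
Metal-powder blend: burn rate 4.6 mm/s > 1.8 mm/s → Category FS (Flammable Solid).
Category FS net quantity: (two 16.1 oz packs = 914.48 g) + (three 19 oz packs = 1618.8 g) + (two 23.5 oz packs = 1334.8 g) = 3868.08 g.
That is within the Category FS ocean vessel limit of 5 kg.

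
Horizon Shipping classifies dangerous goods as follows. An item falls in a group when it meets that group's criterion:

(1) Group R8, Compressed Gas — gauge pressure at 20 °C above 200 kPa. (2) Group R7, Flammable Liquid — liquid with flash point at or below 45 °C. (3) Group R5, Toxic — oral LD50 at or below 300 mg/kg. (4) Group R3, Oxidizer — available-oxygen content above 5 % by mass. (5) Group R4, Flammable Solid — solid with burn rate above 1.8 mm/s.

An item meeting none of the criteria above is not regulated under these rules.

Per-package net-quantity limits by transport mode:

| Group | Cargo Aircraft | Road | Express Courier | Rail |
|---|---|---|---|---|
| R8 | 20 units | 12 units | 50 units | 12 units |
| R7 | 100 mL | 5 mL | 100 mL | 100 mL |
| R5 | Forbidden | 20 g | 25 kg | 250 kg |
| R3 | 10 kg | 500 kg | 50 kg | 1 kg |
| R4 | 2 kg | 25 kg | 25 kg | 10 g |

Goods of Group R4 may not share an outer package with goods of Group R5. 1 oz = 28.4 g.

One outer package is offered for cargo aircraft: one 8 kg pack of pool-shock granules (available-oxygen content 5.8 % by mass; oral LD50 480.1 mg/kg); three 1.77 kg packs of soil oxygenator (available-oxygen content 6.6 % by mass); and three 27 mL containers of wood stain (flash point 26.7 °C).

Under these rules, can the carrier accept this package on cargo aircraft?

Pool-shock granules: available-oxygen content 5.8 % by mass > 5 % by mass → Group R3 (Oxidizer).
With available-oxygen content 6.6 % by mass (> 5 % by mass), the soil oxygenator falls in Group R3.
With flash point 26.7 °C (≤ 45 °C), the wood stain falls in Group R7.
Group R3 net quantity: 8 kg + (three 1.77 kg packs = 5.31 kg) = 13.31 kg.
13.31 kg > 10 kg (cargo aircraft limit, Group R3) — over the limit.
Group R7 quantity: three 27 mL containers = 81 mL.
That is within the Group R7 cargo aircraft limit of 100 mL.
The segregation rule (Group R4 with Group R5) does not apply to Group R3 with Group R7.

No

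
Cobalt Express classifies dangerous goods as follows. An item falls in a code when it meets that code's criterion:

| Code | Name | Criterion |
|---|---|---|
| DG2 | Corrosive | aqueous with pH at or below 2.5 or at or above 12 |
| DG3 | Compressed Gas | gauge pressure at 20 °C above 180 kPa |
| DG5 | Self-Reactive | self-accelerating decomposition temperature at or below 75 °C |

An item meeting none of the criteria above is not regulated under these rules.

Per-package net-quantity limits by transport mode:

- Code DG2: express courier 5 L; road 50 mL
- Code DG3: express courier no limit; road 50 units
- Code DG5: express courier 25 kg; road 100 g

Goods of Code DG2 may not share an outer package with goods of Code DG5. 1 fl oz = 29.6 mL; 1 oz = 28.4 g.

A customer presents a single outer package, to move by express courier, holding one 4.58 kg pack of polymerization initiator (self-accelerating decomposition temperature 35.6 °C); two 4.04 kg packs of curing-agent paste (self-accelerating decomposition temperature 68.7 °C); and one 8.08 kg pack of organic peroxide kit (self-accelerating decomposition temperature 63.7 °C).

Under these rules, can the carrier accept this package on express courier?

Yes

Polymerization initiator: self-accelerating decomposition temperature 35.6 °C ≤ 75 °C → Code DG5 (Self-Reactive).
The curing-agent paste has self-accelerating decomposition temperature 68.7 °C, which is ≤ 75 °C, so it is Code DG5 (Self-Reactive).
Self-accelerating decomposition temperature 63.7 °C meets the Code DG5 criterion (Self-Reactive), so the organic peroxide kit is Code DG5.
Total Code DG5: 4.58 kg + (two 4.04 kg packs = 8.08 kg) + 8.08 kg = 20.74 kg.
That is within the Code DG5 express courier limit of 25 kg.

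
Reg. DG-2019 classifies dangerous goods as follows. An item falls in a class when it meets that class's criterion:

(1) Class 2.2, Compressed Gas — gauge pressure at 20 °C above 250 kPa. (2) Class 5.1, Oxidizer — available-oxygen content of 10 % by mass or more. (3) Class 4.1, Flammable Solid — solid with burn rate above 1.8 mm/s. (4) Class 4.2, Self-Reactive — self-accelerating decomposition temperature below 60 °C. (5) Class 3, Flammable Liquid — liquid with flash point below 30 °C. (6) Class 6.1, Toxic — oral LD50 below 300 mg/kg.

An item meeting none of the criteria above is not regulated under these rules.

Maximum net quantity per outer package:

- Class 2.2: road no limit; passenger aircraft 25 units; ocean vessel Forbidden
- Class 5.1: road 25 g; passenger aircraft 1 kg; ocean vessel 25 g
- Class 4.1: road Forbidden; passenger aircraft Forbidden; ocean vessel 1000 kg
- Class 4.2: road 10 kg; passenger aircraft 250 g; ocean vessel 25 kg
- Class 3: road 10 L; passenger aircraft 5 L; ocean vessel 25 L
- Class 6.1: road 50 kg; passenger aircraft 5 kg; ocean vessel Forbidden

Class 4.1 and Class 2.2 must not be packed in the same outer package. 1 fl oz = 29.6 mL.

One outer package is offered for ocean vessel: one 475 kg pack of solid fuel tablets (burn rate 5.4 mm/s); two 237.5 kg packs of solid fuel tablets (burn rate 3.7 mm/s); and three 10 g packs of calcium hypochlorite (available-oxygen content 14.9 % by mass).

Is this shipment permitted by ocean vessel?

Solid fuel tablets: burn rate 5.4 mm/s > 1.8 mm/s → Class 4.1 (Flammable Solid).
With burn rate 3.7 mm/s (> 1.8 mm/s), the solid fuel tablets fall in Class 4.1.
Calcium hypochlorite: available-oxygen content 14.9 % by mass ≥ 10 % by mass → Class 5.1 (Oxidizer).
Total Class 4.1: 475 kg + (two 237.5 kg packs = 475 kg) = 950 kg.
950 kg is within the ocean vessel limit of 1000 kg for Class 4.1.
Class 5.1 quantity: three 10 g packs = 30 g.
30 g exceeds the ocean vessel limit of 25 g for Class 5.1.
The segregation rule (Class 4.1 with Class 2.2) does not apply to Class 4.1 with Class 5.1.

No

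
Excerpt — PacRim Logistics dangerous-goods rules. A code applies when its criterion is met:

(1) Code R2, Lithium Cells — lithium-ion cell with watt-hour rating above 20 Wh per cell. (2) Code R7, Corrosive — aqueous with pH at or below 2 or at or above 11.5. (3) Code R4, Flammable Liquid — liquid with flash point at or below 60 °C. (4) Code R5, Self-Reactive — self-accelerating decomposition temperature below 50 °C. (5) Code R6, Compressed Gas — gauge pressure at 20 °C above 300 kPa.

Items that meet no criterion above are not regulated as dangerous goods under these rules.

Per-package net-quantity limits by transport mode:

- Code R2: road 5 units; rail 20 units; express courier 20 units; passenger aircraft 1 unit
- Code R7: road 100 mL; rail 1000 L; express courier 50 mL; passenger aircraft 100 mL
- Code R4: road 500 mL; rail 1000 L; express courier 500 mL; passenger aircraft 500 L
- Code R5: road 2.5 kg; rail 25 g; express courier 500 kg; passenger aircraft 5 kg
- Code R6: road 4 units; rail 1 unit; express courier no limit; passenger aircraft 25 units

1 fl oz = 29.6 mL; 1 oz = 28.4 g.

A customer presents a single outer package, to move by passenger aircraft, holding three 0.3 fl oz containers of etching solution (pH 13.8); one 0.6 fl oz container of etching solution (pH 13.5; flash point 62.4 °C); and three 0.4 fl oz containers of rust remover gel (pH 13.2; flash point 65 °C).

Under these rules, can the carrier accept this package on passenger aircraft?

With pH 13.8 (≥ 11.5), the etching solution falls in Code R7.
The etching solution has pH 13.5, which is ≥ 11.5, so it is Code R7 (Corrosive).
With pH 13.2 (≥ 11.5), the rust remover gel falls in Code R7.
Total Code R7: (three 0.3 fl oz containers = 26.64 mL) + (one 0.6 fl oz container = 17.76 mL) + (three 0.4 fl oz containers = 35.52 mL) = 79.92 mL.
That is within the Code R7 passenger aircraft limit of 100 mL.

Yes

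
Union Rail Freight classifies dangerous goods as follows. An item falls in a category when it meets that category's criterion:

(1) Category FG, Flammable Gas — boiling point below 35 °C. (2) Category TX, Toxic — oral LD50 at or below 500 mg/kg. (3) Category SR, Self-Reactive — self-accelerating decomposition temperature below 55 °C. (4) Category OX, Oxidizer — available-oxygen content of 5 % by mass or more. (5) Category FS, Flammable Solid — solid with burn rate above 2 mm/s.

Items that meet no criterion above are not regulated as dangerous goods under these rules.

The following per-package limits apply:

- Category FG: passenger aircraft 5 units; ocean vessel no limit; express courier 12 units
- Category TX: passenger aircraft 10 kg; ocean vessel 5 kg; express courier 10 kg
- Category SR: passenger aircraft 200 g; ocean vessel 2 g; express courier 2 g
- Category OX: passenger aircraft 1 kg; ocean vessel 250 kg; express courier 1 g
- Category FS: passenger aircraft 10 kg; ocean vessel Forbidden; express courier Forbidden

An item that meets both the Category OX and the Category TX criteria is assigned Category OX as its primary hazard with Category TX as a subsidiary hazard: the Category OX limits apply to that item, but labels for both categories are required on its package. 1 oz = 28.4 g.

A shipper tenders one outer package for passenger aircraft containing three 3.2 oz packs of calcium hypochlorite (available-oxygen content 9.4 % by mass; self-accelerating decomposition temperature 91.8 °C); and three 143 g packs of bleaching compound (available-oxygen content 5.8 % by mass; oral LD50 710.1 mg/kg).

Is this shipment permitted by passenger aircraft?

The calcium hypochlorite has available-oxygen content 9.4 % by mass, which is ≥ 5 % by mass, so it is Category OX (Oxidizer).
With available-oxygen content 5.8 % by mass (≥ 5 % by mass), the bleaching compound falls in Category OX.
Category OX net quantity: (three 3.2 oz packs = 272.64 g) + (three 143 g packs = 429 g) = 701.64 g.
701.64 g is within the passenger aircraft limit of 1 kg for Category OX.

Yes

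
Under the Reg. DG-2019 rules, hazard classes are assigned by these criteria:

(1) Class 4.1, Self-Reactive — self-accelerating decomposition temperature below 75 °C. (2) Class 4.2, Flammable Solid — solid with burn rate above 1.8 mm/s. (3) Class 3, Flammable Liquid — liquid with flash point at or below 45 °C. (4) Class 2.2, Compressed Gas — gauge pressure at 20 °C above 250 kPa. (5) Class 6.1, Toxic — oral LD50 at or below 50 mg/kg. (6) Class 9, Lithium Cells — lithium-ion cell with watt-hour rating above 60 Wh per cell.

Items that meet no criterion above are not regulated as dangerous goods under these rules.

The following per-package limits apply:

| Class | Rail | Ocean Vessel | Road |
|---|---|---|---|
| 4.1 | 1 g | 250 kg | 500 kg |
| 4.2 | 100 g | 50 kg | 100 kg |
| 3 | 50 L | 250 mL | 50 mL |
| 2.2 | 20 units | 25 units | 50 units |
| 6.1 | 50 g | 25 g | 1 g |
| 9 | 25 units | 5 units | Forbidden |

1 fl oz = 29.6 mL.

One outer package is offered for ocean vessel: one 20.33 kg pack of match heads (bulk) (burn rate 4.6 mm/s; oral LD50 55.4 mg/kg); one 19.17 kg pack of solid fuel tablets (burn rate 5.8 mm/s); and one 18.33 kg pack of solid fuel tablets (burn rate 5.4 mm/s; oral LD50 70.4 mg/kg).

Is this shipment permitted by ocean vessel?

The match heads (bulk) have burn rate 4.6 mm/s, which is > 1.8 mm/s, so they are Class 4.2 (Flammable Solid).
The solid fuel tablets have burn rate 5.8 mm/s, which is > 1.8 mm/s, so they are Class 4.2 (Flammable Solid).
With burn rate 5.4 mm/s (> 1.8 mm/s), the solid fuel tablets fall in Class 4.2.
Total Class 4.2: 20.33 kg + 19.17 kg + 18.33 kg = 57.83 kg.
57.83 kg exceeds the ocean vessel limit of 50 kg for Class 4.2.

No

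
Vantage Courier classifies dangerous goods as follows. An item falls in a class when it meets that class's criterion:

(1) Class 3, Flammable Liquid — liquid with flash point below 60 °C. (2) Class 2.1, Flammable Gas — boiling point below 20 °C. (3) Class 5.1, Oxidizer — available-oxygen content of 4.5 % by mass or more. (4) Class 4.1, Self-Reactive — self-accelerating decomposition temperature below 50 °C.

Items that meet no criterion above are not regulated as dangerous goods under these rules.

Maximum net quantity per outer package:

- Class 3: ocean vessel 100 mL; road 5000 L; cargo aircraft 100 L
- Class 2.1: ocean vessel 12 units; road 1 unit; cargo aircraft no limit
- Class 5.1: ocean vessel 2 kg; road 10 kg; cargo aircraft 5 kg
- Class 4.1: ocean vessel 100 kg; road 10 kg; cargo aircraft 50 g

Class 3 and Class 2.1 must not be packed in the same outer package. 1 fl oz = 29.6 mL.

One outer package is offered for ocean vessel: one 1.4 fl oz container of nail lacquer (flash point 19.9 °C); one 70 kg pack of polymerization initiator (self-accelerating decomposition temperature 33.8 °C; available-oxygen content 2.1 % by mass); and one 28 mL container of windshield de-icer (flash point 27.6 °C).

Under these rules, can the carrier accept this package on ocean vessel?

Yes

The nail lacquer has flash point 19.9 °C, which is < 60 °C, so it is Class 3 (Flammable Liquid).
The polymerization initiator has self-accelerating decomposition temperature 33.8 °C, which is < 50 °C, so it is Class 4.1 (Self-Reactive).
Flash point 27.6 °C meets the Class 3 criterion (Flammable Liquid), so the windshield de-icer is Class 3.
Class 3 net quantity: (one 1.4 fl oz container = 41.44 mL) + 28 mL = 69.44 mL.
69.44 mL is within the ocean vessel limit of 100 mL for Class 3.
Class 4.1 quantity: 70 kg.
70 kg ≤ 100 kg (ocean vessel limit, Class 4.1) — within limit.
The segregation rule (Class 3 with Class 2.1) does not apply to Class 3 with Class 4.1.
Every hazard class is within its ocean vessel limit and no segregation rule is violated.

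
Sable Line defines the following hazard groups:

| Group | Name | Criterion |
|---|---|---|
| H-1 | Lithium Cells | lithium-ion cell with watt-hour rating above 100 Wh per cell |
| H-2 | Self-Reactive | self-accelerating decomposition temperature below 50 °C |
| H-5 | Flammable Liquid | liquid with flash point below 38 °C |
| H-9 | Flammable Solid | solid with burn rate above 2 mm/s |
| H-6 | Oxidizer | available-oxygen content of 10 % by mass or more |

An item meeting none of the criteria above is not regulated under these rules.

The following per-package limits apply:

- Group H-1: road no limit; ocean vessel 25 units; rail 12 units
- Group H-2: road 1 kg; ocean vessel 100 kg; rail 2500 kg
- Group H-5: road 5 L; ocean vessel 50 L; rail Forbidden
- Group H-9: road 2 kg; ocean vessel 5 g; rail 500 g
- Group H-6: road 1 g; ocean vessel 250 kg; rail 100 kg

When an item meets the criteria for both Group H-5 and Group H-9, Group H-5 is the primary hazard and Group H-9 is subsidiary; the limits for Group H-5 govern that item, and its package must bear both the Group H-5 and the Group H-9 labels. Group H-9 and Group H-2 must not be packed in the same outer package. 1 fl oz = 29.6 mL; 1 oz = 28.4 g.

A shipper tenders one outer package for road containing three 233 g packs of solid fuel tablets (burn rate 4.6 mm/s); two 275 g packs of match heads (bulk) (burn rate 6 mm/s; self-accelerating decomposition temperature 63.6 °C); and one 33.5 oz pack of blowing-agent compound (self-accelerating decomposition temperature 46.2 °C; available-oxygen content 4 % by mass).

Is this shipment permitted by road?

Solid fuel tablets: burn rate 4.6 mm/s > 2 mm/s → Group H-9 (Flammable Solid).
Match heads (bulk): burn rate 6 mm/s > 2 mm/s → Group H-9 (Flammable Solid).
Self-accelerating decomposition temperature 46.2 °C meets the Group H-2 criterion (Self-Reactive), so the blowing-agent compound is Group H-2.
Total Group H-9: (three 233 g packs = 699 g) + (two 275 g packs = 550 g) = 1.249 kg.
1.249 kg is within the road limit of 2 kg for Group H-9.
Group H-2 quantity: one 33.5 oz pack = 951.4 g.
That is within the Group H-2 road limit of 1 kg.
Group H-9 and Group H-2 may not share an outer package.

No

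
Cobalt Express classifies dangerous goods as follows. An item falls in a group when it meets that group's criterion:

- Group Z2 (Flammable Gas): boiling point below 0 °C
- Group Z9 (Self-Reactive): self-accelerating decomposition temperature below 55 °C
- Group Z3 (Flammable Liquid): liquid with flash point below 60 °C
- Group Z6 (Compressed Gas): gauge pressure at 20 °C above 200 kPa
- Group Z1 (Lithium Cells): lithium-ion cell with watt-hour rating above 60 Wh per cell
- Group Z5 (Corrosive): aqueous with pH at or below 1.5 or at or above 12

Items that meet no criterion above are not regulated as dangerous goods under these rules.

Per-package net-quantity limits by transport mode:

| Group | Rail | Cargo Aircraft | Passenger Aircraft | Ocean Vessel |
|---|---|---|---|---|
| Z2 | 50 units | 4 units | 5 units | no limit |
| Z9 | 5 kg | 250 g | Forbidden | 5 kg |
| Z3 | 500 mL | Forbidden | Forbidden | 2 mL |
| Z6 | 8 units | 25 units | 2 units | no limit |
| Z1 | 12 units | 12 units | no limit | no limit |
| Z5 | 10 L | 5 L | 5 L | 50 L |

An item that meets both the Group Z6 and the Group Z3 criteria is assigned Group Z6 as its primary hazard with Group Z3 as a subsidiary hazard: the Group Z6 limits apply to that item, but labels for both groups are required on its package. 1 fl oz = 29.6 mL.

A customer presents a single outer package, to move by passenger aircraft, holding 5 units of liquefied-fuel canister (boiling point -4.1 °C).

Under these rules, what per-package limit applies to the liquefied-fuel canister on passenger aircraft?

5 units

Boiling point -4.1 °C meets the Group Z2 criterion (Flammable Gas), so the liquefied-fuel canister is Group Z2.
The passenger aircraft limit for Group Z2 is 5 units.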